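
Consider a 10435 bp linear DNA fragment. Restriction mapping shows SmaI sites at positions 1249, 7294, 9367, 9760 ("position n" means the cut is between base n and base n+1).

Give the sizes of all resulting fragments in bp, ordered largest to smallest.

6045, 2073, 1249, 675, 393 bp

Linear molecule, 4 cuts → 5 fragments:
  1249 − 0 = 1249 bp
  7294 − 1249 = 6045 bp
  9367 − 7294 = 2073 bp
  9760 − 9367 = 393 bp
  10435 − 9760 = 675 bp
Sorted largest to smallest: 6045, 2073, 1249, 675, 393 bp.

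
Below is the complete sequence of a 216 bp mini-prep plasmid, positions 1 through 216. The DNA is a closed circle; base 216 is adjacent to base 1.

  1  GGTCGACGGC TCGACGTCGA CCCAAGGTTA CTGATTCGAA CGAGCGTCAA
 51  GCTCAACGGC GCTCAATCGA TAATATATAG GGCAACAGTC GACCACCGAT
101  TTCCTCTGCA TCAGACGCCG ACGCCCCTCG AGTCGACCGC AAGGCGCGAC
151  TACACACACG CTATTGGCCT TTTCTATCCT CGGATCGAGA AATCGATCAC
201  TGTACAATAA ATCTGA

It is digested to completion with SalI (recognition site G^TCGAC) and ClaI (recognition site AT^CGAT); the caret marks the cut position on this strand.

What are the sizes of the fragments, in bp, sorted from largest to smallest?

61, 51, 44, 25, 21, 14 bp

SalI sites (GTCGAC) start at positions 2, 16, 88, 132.
SalI cuts after the first base of each site, so after positions 2, 16, 88, 132.
ClaI sites (ATCGAT) start at positions 66, 192.
ClaI cuts after base 2 of each site, so after positions 67, 193.
Combined cut positions: 2, 16, 67, 88, 132, 193.
Circular molecule, 6 cuts → 6 fragments:
  3–16 → 14 bp
  17–67 → 51 bp
  68–88 → 21 bp
  89–132 → 44 bp
  133–193 → 61 bp
  194–216 then 1–2 → 23 + 2 = 25 bp
Sorted largest to smallest: 61, 51, 44, 25, 21, 14 bp.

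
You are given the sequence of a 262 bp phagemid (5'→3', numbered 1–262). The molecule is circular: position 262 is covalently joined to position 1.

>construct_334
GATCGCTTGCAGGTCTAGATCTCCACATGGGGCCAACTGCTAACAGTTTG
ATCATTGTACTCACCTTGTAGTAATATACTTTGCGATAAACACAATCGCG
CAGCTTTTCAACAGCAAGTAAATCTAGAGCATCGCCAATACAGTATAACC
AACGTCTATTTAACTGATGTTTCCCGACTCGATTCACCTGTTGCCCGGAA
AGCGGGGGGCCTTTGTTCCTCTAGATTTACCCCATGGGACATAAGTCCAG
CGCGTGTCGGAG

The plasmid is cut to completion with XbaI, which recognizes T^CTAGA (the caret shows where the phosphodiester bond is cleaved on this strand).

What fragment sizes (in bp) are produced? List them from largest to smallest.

XbaI sites (TCTAGA) start at positions 14, 123, 220.
XbaI cuts after the first base of each site, so after positions 14, 123, 220.
Circular molecule, 3 cuts → 3 fragments:
  15–123 → 109 bp
  124–220 → 97 bp
  221–262 then 1–14 → 42 + 14 = 56 bp
Sorted largest to smallest: 109, 97, 56 bp.

109, 97, 56 bp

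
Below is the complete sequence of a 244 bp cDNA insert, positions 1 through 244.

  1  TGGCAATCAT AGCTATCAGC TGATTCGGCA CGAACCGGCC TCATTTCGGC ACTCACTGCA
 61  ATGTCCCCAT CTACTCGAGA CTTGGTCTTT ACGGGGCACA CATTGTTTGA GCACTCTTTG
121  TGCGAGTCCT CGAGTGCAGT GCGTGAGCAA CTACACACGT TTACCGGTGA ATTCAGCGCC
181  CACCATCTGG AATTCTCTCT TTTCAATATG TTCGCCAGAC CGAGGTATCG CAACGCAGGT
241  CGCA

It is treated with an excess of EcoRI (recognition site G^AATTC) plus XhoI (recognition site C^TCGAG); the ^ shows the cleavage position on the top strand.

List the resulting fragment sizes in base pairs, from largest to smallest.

EcoRI sites (GAATTC) start at positions 169, 190.
EcoRI cuts after the first base of each site, so after positions 169, 190.
XhoI sites (CTCGAG) start at positions 74, 129.
XhoI cuts after the first base of each site, so after positions 74, 129.
Combined cut positions: 74, 129, 169, 190.
Linear molecule, 4 cuts → 5 fragments:
  1–74 → 74 bp
  75–129 → 55 bp
  130–169 → 40 bp
  170–190 → 21 bp
  191–244 → 54 bp
Sorted largest to smallest: 74, 55, 54, 40, 21 bp.

74, 55, 54, 40, 21 bp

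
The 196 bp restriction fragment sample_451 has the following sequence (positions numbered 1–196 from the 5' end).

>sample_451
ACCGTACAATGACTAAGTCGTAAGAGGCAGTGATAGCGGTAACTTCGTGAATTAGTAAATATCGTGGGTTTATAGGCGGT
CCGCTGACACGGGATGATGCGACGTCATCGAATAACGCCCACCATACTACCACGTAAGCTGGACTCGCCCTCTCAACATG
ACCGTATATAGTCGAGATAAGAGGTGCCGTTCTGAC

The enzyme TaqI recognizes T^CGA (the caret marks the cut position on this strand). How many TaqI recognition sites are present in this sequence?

2

TCGA occurs starting at positions 108, 172.
TaqI cuts at 2 sites.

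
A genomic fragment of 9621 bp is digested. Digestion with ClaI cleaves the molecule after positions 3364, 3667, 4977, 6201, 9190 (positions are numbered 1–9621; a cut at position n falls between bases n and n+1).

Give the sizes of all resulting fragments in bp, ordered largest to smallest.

3364, 2989, 1310, 1224, 431, 303 bp

Linear molecule, 5 cuts → 6 fragments:
  3364 − 0 = 3364 bp
  3667 − 3364 = 303 bp
  4977 − 3667 = 1310 bp
  6201 − 4977 = 1224 bp
  9190 − 6201 = 2989 bp
  9621 − 9190 = 431 bp
Sorted largest to smallest: 3364, 2989, 1310, 1224, 431, 303 bp.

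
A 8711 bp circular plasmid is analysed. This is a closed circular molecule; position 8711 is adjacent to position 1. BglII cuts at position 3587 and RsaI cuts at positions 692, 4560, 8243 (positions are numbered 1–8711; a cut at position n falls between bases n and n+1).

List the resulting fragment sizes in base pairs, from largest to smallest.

Combined cut positions (sorted): 692, 3587, 4560, 8243.
Circular molecule, 4 cuts → 4 fragments:
  3587 − 692 = 2895 bp
  4560 − 3587 = 973 bp
  8243 − 4560 = 3683 bp
  wrap: 8711 − 8243 + 692 = 1160 bp
Sorted largest to smallest: 3683, 2895, 1160, 973 bp.

3683, 2895, 1160, 973 bp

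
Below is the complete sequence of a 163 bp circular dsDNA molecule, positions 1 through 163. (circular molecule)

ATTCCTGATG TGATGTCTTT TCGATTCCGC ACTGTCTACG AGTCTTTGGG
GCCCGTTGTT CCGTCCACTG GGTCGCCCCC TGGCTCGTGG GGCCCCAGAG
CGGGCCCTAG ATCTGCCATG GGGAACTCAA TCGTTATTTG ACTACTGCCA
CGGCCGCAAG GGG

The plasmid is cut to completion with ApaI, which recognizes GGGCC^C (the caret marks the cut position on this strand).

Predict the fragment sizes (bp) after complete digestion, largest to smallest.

ApaI sites (GGGCCC) start at positions 49, 90, 102.
ApaI cuts after base 5 of each site (before the last base), so after positions 53, 94, 106.
Circular molecule, 3 cuts → 3 fragments:
  54–94 → 41 bp
  95–106 → 12 bp
  107–163 then 1–53 → 57 + 53 = 110 bp
Sorted largest to smallest: 110, 41, 12 bp.

110, 41, 12 bp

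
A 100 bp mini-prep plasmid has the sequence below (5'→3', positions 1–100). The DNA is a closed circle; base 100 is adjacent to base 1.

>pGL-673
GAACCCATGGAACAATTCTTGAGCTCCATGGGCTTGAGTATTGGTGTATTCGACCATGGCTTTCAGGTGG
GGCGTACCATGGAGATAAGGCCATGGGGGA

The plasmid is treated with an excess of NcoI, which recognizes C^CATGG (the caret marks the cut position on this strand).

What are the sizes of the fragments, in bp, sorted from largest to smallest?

NcoI sites (CCATGG) start at positions 5, 26, 54, 77, 91.
NcoI cuts after the first base of each site, so after positions 5, 26, 54, 77, 91.
Circular molecule, 5 cuts → 5 fragments:
  6–26 → 21 bp
  27–54 → 28 bp
  55–77 → 23 bp
  78–91 → 14 bp
  92–100 then 1–5 → 9 + 5 = 14 bp
Sorted largest to smallest: 28, 23, 21, 14, 14 bp.

28, 23, 21, 14, 14 bp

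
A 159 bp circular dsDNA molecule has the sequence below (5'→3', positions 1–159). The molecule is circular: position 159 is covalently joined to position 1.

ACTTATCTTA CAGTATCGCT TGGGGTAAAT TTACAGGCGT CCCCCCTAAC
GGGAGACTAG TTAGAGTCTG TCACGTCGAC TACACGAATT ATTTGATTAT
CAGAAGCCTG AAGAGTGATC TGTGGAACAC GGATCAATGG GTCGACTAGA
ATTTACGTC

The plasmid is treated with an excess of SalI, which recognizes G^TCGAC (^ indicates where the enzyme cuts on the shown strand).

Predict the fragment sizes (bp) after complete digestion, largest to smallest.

SalI sites (GTCGAC) start at positions 75, 141.
SalI cuts after the first base of each site, so after positions 75, 141.
Circular molecule, 2 cuts → 2 fragments:
  76–141 → 66 bp
  142–159 then 1–75 → 18 + 75 = 93 bp
Sorted largest to smallest: 93, 66 bp.

93, 66 bp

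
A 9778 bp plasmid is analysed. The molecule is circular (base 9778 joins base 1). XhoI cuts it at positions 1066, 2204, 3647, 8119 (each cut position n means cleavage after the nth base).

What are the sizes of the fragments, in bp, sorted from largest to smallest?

Circular molecule, 4 cuts → 4 fragments:
  2204 − 1066 = 1138 bp
  3647 − 2204 = 1443 bp
  8119 − 3647 = 4472 bp
  wrap: 9778 − 8119 + 1066 = 2725 bp
Sorted largest to smallest: 4472, 2725, 1443, 1138 bp.

4472, 2725, 1443, 1138 bp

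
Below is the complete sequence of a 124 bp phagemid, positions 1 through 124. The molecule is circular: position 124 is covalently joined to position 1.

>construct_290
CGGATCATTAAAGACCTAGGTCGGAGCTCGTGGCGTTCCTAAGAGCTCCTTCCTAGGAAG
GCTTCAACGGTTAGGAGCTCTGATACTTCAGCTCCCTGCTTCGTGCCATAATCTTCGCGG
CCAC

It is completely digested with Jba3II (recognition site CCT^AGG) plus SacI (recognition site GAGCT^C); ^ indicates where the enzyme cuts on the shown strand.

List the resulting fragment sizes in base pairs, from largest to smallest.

62, 25, 19, 11, 7 bp

Jba3II sites (CCTAGG) start at positions 15, 52.
Jba3II cuts after base 3 of each site, so after positions 17, 54.
SacI sites (GAGCTC) start at positions 24, 43, 75.
SacI cuts after base 5 of each site (before the last base), so after positions 28, 47, 79.
Combined cut positions: 17, 28, 47, 54, 79.
Circular molecule, 5 cuts → 5 fragments:
  18–28 → 11 bp
  29–47 → 19 bp
  48–54 → 7 bp
  55–79 → 25 bp
  80–124 then 1–17 → 45 + 17 = 62 bp
Sorted largest to smallest: 62, 25, 19, 11, 7 bp.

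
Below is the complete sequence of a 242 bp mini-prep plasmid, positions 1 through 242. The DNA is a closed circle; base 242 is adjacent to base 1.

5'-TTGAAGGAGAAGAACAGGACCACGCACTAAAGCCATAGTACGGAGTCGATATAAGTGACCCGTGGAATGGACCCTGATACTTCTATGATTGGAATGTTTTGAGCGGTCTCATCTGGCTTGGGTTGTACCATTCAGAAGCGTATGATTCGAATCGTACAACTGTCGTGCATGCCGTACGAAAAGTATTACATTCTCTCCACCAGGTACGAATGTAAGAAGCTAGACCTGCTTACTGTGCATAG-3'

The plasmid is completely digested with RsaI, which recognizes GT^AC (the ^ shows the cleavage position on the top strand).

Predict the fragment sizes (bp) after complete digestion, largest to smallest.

87, 76, 30, 29, 20 bp

RsaI sites (GTAC) start at positions 38, 125, 154, 174, 204.
RsaI cuts after base 2 of each site, so after positions 39, 126, 155, 175, 205.
Circular molecule, 5 cuts → 5 fragments:
  40–126 → 87 bp
  127–155 → 29 bp
  156–175 → 20 bp
  176–205 → 30 bp
  206–242 then 1–39 → 37 + 39 = 76 bp
Sorted largest to smallest: 87, 76, 30, 29, 20 bp.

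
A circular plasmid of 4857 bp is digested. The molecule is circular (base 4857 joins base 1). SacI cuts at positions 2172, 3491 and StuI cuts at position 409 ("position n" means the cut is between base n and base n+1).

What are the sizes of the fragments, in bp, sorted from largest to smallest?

Combined cut positions (sorted): 409, 2172, 3491.
Circular molecule, 3 cuts → 3 fragments:
  2172 − 409 = 1763 bp
  3491 − 2172 = 1319 bp
  wrap: 4857 − 3491 + 409 = 1775 bp
Sorted largest to smallest: 1775, 1763, 1319 bp.

1775, 1763, 1319 bp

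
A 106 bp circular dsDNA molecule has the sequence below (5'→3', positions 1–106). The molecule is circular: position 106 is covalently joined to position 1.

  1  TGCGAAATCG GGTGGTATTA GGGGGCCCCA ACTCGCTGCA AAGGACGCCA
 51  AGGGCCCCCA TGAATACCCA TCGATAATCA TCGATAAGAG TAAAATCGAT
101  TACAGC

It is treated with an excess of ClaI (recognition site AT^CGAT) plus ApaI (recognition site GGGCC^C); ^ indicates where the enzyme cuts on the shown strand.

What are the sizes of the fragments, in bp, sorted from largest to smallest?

ClaI sites (ATCGAT) start at positions 70, 80, 95.
ClaI cuts after base 2 of each site, so after positions 71, 81, 96.
ApaI sites (GGGCCC) start at positions 23, 52.
ApaI cuts after base 5 of each site (before the last base), so after positions 27, 56.
Combined cut positions: 27, 56, 71, 81, 96.
Circular molecule, 5 cuts → 5 fragments:
  28–56 → 29 bp
  57–71 → 15 bp
  72–81 → 10 bp
  82–96 → 15 bp
  97–106 then 1–27 → 10 + 27 = 37 bp
Sorted largest to smallest: 37, 29, 15, 15, 10 bp.

37, 29, 15, 15, 10 bp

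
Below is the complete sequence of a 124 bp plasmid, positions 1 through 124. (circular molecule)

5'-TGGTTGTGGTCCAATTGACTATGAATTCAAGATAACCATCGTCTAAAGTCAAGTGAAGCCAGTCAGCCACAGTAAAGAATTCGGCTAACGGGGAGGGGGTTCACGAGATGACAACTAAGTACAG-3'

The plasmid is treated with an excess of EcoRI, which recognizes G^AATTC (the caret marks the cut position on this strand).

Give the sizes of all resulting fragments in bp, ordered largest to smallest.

EcoRI sites (GAATTC) start at positions 23, 77.
EcoRI cuts after the first base of each site, so after positions 23, 77.
Circular molecule, 2 cuts → 2 fragments:
  24–77 → 54 bp
  78–124 then 1–23 → 47 + 23 = 70 bp
Sorted largest to smallest: 70, 54 bp.

70, 54 bp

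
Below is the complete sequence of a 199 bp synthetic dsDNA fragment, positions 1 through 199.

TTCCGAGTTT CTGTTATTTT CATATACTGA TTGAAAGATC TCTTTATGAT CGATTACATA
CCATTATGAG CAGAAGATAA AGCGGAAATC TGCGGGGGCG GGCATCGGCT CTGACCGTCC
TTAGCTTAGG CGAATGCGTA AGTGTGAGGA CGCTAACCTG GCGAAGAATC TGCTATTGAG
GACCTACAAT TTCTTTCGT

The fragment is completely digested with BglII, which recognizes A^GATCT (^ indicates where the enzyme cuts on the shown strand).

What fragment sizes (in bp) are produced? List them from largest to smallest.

The BglII site (AGATCT) starts at position 36.
BglII cuts after the first base of each site, so after position 36.
Linear molecule, 1 cut → 2 fragments:
  1–36 → 36 bp
  37–199 → 163 bp
Sorted largest to smallest: 163, 36 bp.

163, 36 bp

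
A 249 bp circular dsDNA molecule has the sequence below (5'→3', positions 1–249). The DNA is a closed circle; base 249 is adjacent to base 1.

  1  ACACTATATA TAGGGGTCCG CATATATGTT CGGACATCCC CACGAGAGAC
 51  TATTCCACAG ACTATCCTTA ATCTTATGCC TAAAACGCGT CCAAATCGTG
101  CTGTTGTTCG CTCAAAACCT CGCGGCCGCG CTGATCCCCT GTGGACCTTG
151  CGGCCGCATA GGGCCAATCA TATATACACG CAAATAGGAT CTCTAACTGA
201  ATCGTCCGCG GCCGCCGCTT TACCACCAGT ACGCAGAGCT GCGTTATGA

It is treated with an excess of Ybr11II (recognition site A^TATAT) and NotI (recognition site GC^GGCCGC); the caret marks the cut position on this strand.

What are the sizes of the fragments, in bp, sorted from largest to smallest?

101, 46, 39, 28, 19, 16 bp

Ybr11II sites (ATATAT) start at positions 6, 22, 170.
Ybr11II cuts after the first base of each site, so after positions 6, 22, 170.
NotI sites (GCGGCCGC) start at positions 122, 150, 208.
NotI cuts after base 2 of each site, so after positions 123, 151, 209.
Combined cut positions: 6, 22, 123, 151, 170, 209.
Circular molecule, 6 cuts → 6 fragments:
  7–22 → 16 bp
  23–123 → 101 bp
  124–151 → 28 bp
  152–170 → 19 bp
  171–209 → 39 bp
  210–249 then 1–6 → 40 + 6 = 46 bp
Sorted largest to smallest: 101, 46, 39, 28, 19, 16 bp.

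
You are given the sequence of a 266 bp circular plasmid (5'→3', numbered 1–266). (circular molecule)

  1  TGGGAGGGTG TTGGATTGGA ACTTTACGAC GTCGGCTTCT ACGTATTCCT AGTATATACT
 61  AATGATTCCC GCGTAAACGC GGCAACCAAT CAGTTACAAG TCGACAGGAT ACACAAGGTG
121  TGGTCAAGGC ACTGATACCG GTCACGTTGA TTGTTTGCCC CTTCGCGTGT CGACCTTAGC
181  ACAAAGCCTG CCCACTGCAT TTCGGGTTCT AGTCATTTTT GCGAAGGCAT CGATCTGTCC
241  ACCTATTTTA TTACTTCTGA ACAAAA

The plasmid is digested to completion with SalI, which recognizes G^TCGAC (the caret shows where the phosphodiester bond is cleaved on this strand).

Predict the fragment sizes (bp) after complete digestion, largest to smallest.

SalI sites (GTCGAC) start at positions 100, 169.
SalI cuts after the first base of each site, so after positions 100, 169.
Circular molecule, 2 cuts → 2 fragments:
  101–169 → 69 bp
  170–266 then 1–100 → 97 + 100 = 197 bp
Sorted largest to smallest: 197, 69 bp.

197, 69 bp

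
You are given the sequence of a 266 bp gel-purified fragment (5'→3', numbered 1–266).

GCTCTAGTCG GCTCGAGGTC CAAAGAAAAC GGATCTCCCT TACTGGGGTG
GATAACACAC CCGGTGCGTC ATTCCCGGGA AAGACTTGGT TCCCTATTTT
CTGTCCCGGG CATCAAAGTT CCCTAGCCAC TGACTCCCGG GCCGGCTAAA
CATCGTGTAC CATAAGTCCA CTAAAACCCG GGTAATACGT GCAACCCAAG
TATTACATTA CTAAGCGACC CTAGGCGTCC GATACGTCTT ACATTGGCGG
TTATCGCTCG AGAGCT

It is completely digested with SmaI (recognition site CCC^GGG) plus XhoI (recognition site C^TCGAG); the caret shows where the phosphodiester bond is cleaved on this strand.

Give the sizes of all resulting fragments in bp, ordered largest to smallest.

SmaI sites (CCCGGG) start at positions 74, 105, 136, 177.
SmaI cuts after base 3 of each site, so after positions 76, 107, 138, 179.
XhoI sites (CTCGAG) start at positions 12, 257.
XhoI cuts after the first base of each site, so after positions 12, 257.
Combined cut positions: 12, 76, 107, 138, 179, 257.
Linear molecule, 6 cuts → 7 fragments:
  1–12 → 12 bp
  13–76 → 64 bp
  77–107 → 31 bp
  108–138 → 31 bp
  139–179 → 41 bp
  180–257 → 78 bp
  258–266 → 9 bp
Sorted largest to smallest: 78, 64, 41, 31, 31, 12, 9 bp.

78, 64, 41, 31, 31, 12, 9 bp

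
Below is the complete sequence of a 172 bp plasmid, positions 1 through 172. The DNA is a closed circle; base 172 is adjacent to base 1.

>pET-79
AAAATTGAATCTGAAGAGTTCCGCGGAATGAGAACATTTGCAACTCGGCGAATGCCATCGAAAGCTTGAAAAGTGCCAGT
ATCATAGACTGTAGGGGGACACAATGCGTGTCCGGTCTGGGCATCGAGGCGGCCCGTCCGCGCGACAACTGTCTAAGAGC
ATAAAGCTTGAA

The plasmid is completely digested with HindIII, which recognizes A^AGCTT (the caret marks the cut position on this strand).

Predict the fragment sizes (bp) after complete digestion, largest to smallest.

HindIII sites (AAGCTT) start at positions 62, 164.
HindIII cuts after the first base of each site, so after positions 62, 164.
Circular molecule, 2 cuts → 2 fragments:
  63–164 → 102 bp
  165–172 then 1–62 → 8 + 62 = 70 bp
Sorted largest to smallest: 102, 70 bp.

102, 70 bp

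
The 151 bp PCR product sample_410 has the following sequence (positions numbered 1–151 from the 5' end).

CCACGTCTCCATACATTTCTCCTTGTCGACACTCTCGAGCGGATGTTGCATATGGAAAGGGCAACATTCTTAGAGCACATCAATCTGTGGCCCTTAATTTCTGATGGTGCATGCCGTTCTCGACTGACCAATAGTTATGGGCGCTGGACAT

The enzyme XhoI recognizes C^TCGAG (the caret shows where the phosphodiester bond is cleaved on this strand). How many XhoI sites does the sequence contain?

CTCGAG occurs starting at position 34.
XhoI cuts at 1 site.

1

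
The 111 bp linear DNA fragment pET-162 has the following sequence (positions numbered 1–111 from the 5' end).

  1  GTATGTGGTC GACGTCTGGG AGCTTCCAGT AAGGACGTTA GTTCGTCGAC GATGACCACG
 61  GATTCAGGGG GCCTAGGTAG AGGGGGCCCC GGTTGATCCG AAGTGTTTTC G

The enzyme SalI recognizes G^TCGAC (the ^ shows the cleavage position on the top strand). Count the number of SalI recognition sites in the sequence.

GTCGAC occurs starting at positions 8, 45.
SalI cuts at 2 sites.

2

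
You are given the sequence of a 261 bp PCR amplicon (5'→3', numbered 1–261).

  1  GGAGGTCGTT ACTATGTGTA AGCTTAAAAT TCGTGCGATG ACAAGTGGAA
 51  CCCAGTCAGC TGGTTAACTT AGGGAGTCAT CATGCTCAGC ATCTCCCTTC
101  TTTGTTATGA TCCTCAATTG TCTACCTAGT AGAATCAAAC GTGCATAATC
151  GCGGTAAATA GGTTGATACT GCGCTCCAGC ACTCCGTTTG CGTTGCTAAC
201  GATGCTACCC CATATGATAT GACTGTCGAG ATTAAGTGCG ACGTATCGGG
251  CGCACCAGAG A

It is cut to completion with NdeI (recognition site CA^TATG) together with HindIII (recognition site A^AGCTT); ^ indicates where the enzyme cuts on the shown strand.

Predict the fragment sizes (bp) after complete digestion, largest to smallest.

The NdeI site (CATATG) starts at position 211.
NdeI cuts after base 2 of each site, so after position 212.
The HindIII site (AAGCTT) starts at position 20.
HindIII cuts after the first base of each site, so after position 20.
Combined cut positions: 20, 212.
Linear molecule, 2 cuts → 3 fragments:
  1–20 → 20 bp
  21–212 → 192 bp
  213–261 → 49 bp
Sorted largest to smallest: 192, 49, 20 bp.

192, 49, 20 bp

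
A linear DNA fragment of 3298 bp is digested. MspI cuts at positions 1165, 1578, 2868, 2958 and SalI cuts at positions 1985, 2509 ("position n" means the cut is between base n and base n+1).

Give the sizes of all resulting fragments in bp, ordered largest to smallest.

1165, 524, 413, 407, 359, 340, 90 bp

Combined cut positions (sorted): 1165, 1578, 1985, 2509, 2868, 2958.
Linear molecule, 6 cuts → 7 fragments:
  1165 − 0 = 1165 bp
  1578 − 1165 = 413 bp
  1985 − 1578 = 407 bp
  2509 − 1985 = 524 bp
  2868 − 2509 = 359 bp
  2958 − 2868 = 90 bp
  3298 − 2958 = 340 bp
Sorted largest to smallest: 1165, 524, 413, 407, 359, 340, 90 bp.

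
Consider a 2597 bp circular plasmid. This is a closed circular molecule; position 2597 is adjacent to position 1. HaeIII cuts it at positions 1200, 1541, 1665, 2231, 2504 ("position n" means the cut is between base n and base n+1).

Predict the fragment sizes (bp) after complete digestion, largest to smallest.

Circular molecule, 5 cuts → 5 fragments:
  1541 − 1200 = 341 bp
  1665 − 1541 = 124 bp
  2231 − 1665 = 566 bp
  2504 − 2231 = 273 bp
  wrap: 2597 − 2504 + 1200 = 1293 bp
Sorted largest to smallest: 1293, 566, 341, 273, 124 bp.

1293, 566, 341, 273, 124 bp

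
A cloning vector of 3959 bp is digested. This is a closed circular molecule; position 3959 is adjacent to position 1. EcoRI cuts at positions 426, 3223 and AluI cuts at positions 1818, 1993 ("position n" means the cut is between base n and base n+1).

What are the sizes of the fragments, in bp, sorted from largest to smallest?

Combined cut positions (sorted): 426, 1818, 1993, 3223.
Circular molecule, 4 cuts → 4 fragments:
  1818 − 426 = 1392 bp
  1993 − 1818 = 175 bp
  3223 − 1993 = 1230 bp
  wrap: 3959 − 3223 + 426 = 1162 bp
Sorted largest to smallest: 1392, 1230, 1162, 175 bp.

1392, 1230, 1162, 175 bp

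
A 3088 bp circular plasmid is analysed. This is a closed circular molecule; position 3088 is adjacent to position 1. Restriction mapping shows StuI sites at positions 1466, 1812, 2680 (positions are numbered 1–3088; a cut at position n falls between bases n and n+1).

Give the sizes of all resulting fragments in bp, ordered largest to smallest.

1874, 868, 346 bp

Circular molecule, 3 cuts → 3 fragments:
  1812 − 1466 = 346 bp
  2680 − 1812 = 868 bp
  wrap: 3088 − 2680 + 1466 = 1874 bp
Sorted largest to smallest: 1874, 868, 346 bp.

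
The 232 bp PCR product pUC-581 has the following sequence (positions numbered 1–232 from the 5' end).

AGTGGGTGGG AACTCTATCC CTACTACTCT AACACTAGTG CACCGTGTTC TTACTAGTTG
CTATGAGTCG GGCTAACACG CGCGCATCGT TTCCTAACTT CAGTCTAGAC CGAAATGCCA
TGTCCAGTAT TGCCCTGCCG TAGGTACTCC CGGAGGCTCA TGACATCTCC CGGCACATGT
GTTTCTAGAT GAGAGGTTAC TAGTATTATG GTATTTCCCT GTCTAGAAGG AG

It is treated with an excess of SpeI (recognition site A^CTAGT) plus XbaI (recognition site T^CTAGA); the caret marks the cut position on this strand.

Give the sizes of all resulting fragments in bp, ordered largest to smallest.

80, 51, 34, 23, 19, 15, 10 bp

SpeI sites (ACTAGT) start at positions 34, 53, 199.
SpeI cuts after the first base of each site, so after positions 34, 53, 199.
XbaI sites (TCTAGA) start at positions 104, 184, 222.
XbaI cuts after the first base of each site, so after positions 104, 184, 222.
Combined cut positions: 34, 53, 104, 184, 199, 222.
Linear molecule, 6 cuts → 7 fragments:
  1–34 → 34 bp
  35–53 → 19 bp
  54–104 → 51 bp
  105–184 → 80 bp
  185–199 → 15 bp
  200–222 → 23 bp
  223–232 → 10 bp
Sorted largest to smallest: 80, 51, 34, 23, 19, 15, 10 bp.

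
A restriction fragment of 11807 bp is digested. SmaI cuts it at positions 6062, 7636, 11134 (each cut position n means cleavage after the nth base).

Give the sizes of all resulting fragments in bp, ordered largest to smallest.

6062, 3498, 1574, 673 bp

Linear molecule, 3 cuts → 4 fragments:
  6062 − 0 = 6062 bp
  7636 − 6062 = 1574 bp
  11134 − 7636 = 3498 bp
  11807 − 11134 = 673 bp
Sorted largest to smallest: 6062, 3498, 1574, 673 bp.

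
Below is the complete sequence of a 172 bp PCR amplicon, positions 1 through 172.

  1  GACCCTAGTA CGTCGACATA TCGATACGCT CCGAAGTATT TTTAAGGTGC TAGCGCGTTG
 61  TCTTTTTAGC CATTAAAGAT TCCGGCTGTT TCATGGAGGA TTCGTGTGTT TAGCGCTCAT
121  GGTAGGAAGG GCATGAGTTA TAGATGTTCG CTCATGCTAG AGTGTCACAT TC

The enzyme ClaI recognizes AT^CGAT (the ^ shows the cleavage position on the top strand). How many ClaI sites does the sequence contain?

1

ATCGAT occurs starting at position 20.
ClaI cuts at 1 site.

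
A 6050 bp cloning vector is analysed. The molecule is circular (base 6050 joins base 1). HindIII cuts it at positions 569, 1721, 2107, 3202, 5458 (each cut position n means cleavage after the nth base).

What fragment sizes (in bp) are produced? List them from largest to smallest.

Circular molecule, 5 cuts → 5 fragments:
  1721 − 569 = 1152 bp
  2107 − 1721 = 386 bp
  3202 − 2107 = 1095 bp
  5458 − 3202 = 2256 bp
  wrap: 6050 − 5458 + 569 = 1161 bp
Sorted largest to smallest: 2256, 1161, 1152, 1095, 386 bp.

2256, 1161, 1152, 1095, 386 bp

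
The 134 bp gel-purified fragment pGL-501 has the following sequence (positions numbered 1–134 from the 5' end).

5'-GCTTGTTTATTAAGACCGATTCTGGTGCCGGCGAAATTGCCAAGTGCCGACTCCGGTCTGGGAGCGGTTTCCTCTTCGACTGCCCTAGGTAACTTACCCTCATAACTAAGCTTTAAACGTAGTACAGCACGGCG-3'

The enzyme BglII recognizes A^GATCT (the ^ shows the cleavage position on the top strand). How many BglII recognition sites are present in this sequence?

No occurrence of AGATCT is present in the sequence.
BglII does not cut: 0 sites.

0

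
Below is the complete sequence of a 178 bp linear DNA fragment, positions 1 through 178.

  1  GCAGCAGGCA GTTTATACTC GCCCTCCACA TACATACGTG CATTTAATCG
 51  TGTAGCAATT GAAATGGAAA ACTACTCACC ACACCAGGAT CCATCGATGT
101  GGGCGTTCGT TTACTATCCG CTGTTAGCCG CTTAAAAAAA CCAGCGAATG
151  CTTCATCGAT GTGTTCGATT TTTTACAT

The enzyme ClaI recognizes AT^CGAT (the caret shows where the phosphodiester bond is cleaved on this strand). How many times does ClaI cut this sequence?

ATCGAT occurs starting at positions 93, 155.
ClaI cuts at 2 sites.

2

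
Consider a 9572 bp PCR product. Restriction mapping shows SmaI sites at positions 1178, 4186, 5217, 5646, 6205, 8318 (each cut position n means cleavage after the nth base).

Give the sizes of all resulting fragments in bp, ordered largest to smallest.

Linear molecule, 6 cuts → 7 fragments:
  1178 − 0 = 1178 bp
  4186 − 1178 = 3008 bp
  5217 − 4186 = 1031 bp
  5646 − 5217 = 429 bp
  6205 − 5646 = 559 bp
  8318 − 6205 = 2113 bp
  9572 − 8318 = 1254 bp
Sorted largest to smallest: 3008, 2113, 1254, 1178, 1031, 559, 429 bp.

3008, 2113, 1254, 1178, 1031, 559, 429 bp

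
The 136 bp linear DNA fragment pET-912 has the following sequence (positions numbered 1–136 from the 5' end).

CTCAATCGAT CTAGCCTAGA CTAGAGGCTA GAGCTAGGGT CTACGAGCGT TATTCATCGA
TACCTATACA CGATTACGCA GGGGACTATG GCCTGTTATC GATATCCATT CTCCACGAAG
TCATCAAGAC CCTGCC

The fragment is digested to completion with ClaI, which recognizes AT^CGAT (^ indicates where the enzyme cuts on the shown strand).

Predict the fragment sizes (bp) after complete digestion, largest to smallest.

51, 42, 37, 6 bp

ClaI sites (ATCGAT) start at positions 5, 56, 98.
ClaI cuts after base 2 of each site, so after positions 6, 57, 99.
Linear molecule, 3 cuts → 4 fragments:
  1–6 → 6 bp
  7–57 → 51 bp
  58–99 → 42 bp
  100–136 → 37 bp
Sorted largest to smallest: 51, 42, 37, 6 bp.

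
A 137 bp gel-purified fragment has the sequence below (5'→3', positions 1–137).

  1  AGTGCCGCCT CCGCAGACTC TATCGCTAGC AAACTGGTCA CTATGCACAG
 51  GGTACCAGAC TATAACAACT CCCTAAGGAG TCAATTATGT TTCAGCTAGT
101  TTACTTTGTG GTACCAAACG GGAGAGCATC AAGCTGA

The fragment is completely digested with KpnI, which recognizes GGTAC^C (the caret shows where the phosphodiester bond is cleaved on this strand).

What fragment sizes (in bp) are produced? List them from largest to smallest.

KpnI sites (GGTACC) start at positions 51, 110.
KpnI cuts after base 5 of each site (before the last base), so after positions 55, 114.
Linear molecule, 2 cuts → 3 fragments:
  1–55 → 55 bp
  56–114 → 59 bp
  115–137 → 23 bp
Sorted largest to smallest: 59, 55, 23 bp.

59, 55, 23 bp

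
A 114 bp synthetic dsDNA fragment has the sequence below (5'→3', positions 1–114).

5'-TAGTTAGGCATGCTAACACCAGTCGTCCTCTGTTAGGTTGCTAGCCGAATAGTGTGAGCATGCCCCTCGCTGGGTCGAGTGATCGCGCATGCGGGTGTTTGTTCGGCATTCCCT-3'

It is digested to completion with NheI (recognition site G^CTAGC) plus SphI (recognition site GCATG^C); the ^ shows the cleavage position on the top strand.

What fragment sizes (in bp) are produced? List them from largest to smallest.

The NheI site (GCTAGC) starts at position 40.
NheI cuts after the first base of each site, so after position 40.
SphI sites (GCATGC) start at positions 8, 58, 87.
SphI cuts after base 5 of each site (before the last base), so after positions 12, 62, 91.
Combined cut positions: 12, 40, 62, 91.
Linear molecule, 4 cuts → 5 fragments:
  1–12 → 12 bp
  13–40 → 28 bp
  41–62 → 22 bp
  63–91 → 29 bp
  92–114 → 23 bp
Sorted largest to smallest: 29, 28, 23, 22, 12 bp.

29, 28, 23, 22, 12 bp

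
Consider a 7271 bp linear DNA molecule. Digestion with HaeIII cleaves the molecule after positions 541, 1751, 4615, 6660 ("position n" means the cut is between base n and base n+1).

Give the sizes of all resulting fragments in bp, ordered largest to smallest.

2864, 2045, 1210, 611, 541 bp

Linear molecule, 4 cuts → 5 fragments:
  541 − 0 = 541 bp
  1751 − 541 = 1210 bp
  4615 − 1751 = 2864 bp
  6660 − 4615 = 2045 bp
  7271 − 6660 = 611 bp
Sorted largest to smallest: 2864, 2045, 1210, 611, 541 bp.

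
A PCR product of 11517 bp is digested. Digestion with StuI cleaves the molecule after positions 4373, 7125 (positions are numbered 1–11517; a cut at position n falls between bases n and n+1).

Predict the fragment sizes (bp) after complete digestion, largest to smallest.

4392, 4373, 2752 bp

Linear molecule, 2 cuts → 3 fragments:
  4373 − 0 = 4373 bp
  7125 − 4373 = 2752 bp
  11517 − 7125 = 4392 bp
Sorted largest to smallest: 4392, 4373, 2752 bp.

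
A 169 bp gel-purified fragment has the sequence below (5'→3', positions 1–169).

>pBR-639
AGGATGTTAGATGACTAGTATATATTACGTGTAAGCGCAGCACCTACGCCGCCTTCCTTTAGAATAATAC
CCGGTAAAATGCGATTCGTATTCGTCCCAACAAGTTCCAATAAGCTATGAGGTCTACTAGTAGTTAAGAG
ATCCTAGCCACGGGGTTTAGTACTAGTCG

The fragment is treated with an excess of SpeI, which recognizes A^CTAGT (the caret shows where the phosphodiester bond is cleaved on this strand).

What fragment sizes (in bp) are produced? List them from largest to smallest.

112, 36, 14, 7 bp

SpeI sites (ACTAGT) start at positions 14, 126, 162.
SpeI cuts after the first base of each site, so after positions 14, 126, 162.
Linear molecule, 3 cuts → 4 fragments:
  1–14 → 14 bp
  15–126 → 112 bp
  127–162 → 36 bp
  163–169 → 7 bp
Sorted largest to smallest: 112, 36, 14, 7 bp.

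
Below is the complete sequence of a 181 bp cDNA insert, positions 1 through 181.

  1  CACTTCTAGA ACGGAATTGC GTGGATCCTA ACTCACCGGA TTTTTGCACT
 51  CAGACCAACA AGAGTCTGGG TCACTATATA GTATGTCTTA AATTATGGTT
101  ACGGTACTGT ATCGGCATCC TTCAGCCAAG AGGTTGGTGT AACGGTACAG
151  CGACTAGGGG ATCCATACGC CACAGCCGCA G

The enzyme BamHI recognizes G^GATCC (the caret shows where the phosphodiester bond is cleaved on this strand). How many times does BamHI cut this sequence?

GGATCC occurs starting at positions 23, 159.
BamHI cuts at 2 sites.

2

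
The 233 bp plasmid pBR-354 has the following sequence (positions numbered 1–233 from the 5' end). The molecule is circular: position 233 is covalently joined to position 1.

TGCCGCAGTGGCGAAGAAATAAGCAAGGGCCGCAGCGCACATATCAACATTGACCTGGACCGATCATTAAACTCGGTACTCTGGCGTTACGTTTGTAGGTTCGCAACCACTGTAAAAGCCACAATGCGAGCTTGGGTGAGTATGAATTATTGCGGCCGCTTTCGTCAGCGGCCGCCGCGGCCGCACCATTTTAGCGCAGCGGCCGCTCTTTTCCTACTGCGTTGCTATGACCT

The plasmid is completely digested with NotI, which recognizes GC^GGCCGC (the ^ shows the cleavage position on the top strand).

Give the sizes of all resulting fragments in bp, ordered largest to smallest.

NotI sites (GCGGCCGC) start at positions 152, 168, 177, 199.
NotI cuts after base 2 of each site, so after positions 153, 169, 178, 200.
Circular molecule, 4 cuts → 4 fragments:
  154–169 → 16 bp
  170–178 → 9 bp
  179–200 → 22 bp
  201–233 then 1–153 → 33 + 153 = 186 bp
Sorted largest to smallest: 186, 22, 16, 9 bp.

186, 22, 16, 9 bp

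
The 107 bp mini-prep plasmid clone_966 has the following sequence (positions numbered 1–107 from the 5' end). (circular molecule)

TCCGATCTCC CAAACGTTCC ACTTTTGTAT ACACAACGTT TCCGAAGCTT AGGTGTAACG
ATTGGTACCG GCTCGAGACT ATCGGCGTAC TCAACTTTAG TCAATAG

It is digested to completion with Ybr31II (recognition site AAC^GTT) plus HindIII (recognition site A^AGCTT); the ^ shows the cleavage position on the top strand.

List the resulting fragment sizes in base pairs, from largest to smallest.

Ybr31II sites (AACGTT) start at positions 13, 35.
Ybr31II cuts after base 3 of each site, so after positions 15, 37.
The HindIII site (AAGCTT) starts at position 45.
HindIII cuts after the first base of each site, so after position 45.
Combined cut positions: 15, 37, 45.
Circular molecule, 3 cuts → 3 fragments:
  16–37 → 22 bp
  38–45 → 8 bp
  46–107 then 1–15 → 62 + 15 = 77 bp
Sorted largest to smallest: 77, 22, 8 bp.

77, 22, 8 bp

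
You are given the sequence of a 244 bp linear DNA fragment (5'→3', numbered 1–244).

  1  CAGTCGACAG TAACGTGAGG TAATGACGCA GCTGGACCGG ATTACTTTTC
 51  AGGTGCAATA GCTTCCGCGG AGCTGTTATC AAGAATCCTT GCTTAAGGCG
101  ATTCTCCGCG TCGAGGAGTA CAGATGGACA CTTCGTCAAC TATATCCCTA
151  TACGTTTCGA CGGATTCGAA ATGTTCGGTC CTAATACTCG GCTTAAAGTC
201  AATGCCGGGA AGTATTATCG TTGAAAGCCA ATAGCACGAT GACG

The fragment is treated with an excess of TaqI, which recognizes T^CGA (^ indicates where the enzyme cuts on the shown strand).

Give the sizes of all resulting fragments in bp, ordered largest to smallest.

107, 78, 46, 9, 4 bp

TaqI sites (TCGA) start at positions 4, 111, 157, 166.
TaqI cuts after the first base of each site, so after positions 4, 111, 157, 166.
Linear molecule, 4 cuts → 5 fragments:
  1–4 → 4 bp
  5–111 → 107 bp
  112–157 → 46 bp
  158–166 → 9 bp
  167–244 → 78 bp
Sorted largest to smallest: 107, 78, 46, 9, 4 bp.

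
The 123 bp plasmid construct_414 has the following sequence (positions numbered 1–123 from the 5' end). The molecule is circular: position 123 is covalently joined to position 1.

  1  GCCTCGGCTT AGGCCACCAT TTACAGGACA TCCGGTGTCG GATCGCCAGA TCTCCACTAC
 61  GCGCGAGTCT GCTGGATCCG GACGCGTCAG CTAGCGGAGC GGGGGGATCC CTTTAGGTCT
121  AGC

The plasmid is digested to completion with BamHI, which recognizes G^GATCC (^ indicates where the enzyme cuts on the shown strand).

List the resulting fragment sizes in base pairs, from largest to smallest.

92, 31 bp

BamHI sites (GGATCC) start at positions 74, 105.
BamHI cuts after the first base of each site, so after positions 74, 105.
Circular molecule, 2 cuts → 2 fragments:
  75–105 → 31 bp
  106–123 then 1–74 → 18 + 74 = 92 bp
Sorted largest to smallest: 92, 31 bp.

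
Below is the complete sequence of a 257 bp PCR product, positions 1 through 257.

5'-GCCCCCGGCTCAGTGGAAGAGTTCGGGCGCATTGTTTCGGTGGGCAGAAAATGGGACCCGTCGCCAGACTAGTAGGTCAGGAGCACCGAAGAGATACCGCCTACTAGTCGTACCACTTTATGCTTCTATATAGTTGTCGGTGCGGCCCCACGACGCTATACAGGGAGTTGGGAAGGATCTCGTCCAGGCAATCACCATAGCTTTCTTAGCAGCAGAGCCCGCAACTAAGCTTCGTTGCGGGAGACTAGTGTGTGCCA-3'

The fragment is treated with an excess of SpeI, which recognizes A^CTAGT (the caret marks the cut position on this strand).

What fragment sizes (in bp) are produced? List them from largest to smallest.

141, 68, 35, 13 bp

SpeI sites (ACTAGT) start at positions 68, 103, 244.
SpeI cuts after the first base of each site, so after positions 68, 103, 244.
Linear molecule, 3 cuts → 4 fragments:
  1–68 → 68 bp
  69–103 → 35 bp
  104–244 → 141 bp
  245–257 → 13 bp
Sorted largest to smallest: 141, 68, 35, 13 bp.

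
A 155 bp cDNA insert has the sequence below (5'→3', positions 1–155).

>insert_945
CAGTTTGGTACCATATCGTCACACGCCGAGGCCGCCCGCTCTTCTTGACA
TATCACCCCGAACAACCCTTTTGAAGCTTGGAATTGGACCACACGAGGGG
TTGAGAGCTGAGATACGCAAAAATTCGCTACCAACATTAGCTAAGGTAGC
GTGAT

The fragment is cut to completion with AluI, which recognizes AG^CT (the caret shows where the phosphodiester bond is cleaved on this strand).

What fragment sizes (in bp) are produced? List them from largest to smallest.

76, 33, 31, 15 bp

AluI sites (AGCT) start at positions 75, 106, 139.
AluI cuts after base 2 of each site, so after positions 76, 107, 140.
Linear molecule, 3 cuts → 4 fragments:
  1–76 → 76 bp
  77–107 → 31 bp
  108–140 → 33 bp
  141–155 → 15 bp
Sorted largest to smallest: 76, 33, 31, 15 bp.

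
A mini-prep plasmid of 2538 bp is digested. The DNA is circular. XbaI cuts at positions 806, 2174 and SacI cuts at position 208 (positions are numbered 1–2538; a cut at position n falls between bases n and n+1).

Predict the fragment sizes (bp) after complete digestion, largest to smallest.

Combined cut positions (sorted): 208, 806, 2174.
Circular molecule, 3 cuts → 3 fragments:
  806 − 208 = 598 bp
  2174 − 806 = 1368 bp
  wrap: 2538 − 2174 + 208 = 572 bp
Sorted largest to smallest: 1368, 598, 572 bp.

1368, 598, 572 bp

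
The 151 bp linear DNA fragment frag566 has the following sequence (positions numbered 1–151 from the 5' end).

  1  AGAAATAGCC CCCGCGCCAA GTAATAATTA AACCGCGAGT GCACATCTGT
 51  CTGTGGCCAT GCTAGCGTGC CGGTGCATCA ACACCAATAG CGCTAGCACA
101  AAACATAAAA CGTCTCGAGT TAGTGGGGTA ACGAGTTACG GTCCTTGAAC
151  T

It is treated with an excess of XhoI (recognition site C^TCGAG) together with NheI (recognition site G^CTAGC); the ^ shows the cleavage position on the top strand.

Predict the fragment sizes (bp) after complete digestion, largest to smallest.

The XhoI site (CTCGAG) starts at position 114.
XhoI cuts after the first base of each site, so after position 114.
NheI sites (GCTAGC) start at positions 61, 92.
NheI cuts after the first base of each site, so after positions 61, 92.
Combined cut positions: 61, 92, 114.
Linear molecule, 3 cuts → 4 fragments:
  1–61 → 61 bp
  62–92 → 31 bp
  93–114 → 22 bp
  115–151 → 37 bp
Sorted largest to smallest: 61, 37, 31, 22 bp.

61, 37, 31, 22 bp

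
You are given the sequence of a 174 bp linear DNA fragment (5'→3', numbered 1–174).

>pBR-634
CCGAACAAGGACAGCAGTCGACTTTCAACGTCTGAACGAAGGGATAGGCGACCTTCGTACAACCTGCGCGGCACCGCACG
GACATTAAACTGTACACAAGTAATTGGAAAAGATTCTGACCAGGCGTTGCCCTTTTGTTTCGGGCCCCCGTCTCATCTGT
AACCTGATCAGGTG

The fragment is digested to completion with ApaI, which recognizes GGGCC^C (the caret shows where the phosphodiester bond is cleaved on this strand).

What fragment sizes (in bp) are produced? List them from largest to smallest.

The ApaI site (GGGCCC) starts at position 142.
ApaI cuts after base 5 of each site (before the last base), so after position 146.
Linear molecule, 1 cut → 2 fragments:
  1–146 → 146 bp
  147–174 → 28 bp
Sorted largest to smallest: 146, 28 bp.

146, 28 bp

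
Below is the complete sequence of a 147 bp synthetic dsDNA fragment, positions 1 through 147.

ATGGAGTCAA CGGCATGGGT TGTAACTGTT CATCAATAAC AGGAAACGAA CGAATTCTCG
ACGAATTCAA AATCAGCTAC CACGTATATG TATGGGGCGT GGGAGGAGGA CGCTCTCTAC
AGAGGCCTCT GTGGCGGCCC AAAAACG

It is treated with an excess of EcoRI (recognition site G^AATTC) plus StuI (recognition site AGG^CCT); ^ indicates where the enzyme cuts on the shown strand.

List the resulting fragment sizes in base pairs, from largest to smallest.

62, 52, 22, 11 bp

EcoRI sites (GAATTC) start at positions 52, 63.
EcoRI cuts after the first base of each site, so after positions 52, 63.
The StuI site (AGGCCT) starts at position 123.
StuI cuts after base 3 of each site, so after position 125.
Combined cut positions: 52, 63, 125.
Linear molecule, 3 cuts → 4 fragments:
  1–52 → 52 bp
  53–63 → 11 bp
  64–125 → 62 bp
  126–147 → 22 bp
Sorted largest to smallest: 62, 52, 22, 11 bp.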